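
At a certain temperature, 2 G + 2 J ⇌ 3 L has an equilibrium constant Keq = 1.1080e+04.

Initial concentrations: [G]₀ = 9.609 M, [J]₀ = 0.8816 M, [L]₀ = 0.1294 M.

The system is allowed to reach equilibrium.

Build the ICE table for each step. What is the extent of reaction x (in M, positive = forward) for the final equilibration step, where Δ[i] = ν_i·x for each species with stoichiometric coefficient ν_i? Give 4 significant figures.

x = 0.4399 M

Q₀ = 3.0193e-05 vs Keq = 1.1080e+04 ⇒ Q<K, forward
Step 1:
                   G          J          L
  Initial      9.609     0.8816     0.1294
  Change     -0.8797    -0.8797       1.32
  Equil        8.729   0.001898      1.449
  solve Keq expr → x = 0.4399; check Q = 1.1080e+04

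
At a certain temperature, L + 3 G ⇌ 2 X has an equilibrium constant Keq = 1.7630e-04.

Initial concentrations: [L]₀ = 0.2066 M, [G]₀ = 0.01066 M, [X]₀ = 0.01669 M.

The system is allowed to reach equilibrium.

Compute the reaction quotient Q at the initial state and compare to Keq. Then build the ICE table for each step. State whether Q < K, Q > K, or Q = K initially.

Q₀ = 1113; Q > K (proceeds reverse)

Q₀ = 1113 vs Keq = 1.7630e-04 ⇒ Q>K, reverse
Step 1:
                   L          G          X
  Initial     0.2066    0.01066    0.01669
  Change    0.008324    0.02497   -0.01665
  Equil       0.2149    0.03563 4.1404e-05
  solve Keq expr → x = -0.008324; check Q = 1.7630e-04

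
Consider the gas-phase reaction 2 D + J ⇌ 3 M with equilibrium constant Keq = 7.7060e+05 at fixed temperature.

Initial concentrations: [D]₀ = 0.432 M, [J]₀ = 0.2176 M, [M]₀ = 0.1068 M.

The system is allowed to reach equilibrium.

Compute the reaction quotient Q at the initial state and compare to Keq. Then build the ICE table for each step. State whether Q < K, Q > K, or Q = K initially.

Q₀ = 0.03; Q < K (proceeds forward)

Q₀ = 0.03 vs Keq = 7.7060e+05 ⇒ Q<K, forward
Step 1:
                  D         J         M
  Initial     0.432    0.2176    0.1068
  Change    -0.4228   -0.2114    0.6342
  Equil     0.00922   0.00621     0.741
  solve Keq expr → x = 0.2114; check Q = 7.7060e+05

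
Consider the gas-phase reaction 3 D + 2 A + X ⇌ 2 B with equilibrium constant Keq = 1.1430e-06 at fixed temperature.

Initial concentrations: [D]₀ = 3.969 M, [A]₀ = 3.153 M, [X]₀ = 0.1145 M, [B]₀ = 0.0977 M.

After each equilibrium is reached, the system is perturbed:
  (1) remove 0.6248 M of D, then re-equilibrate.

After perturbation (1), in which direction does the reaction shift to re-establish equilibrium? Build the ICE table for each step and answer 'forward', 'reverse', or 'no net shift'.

Q₀ = 1.3412e-04 vs Keq = 1.1430e-06 ⇒ Q>K, reverse
Step 1:
                   D          A          X          B
  init         3.969      3.153     0.1145     0.0977
  Δ           0.1294    0.08629    0.04315   -0.08629
  eq           4.098      3.239     0.1576    0.01141
  solve Keq expr → x = -0.04315; check Q = 1.1430e-06
Then remove 0.6248 M of D.
Step 2:
                   D          A          X          B
  init         3.474      3.239     0.1576    0.01141
  Δ         0.003677   0.002451   0.001226  -0.002451
  eq           3.477      3.242     0.1589   0.008958
  solve Keq expr → x = -0.001226; check Q = 1.1430e-06

Direction: reverse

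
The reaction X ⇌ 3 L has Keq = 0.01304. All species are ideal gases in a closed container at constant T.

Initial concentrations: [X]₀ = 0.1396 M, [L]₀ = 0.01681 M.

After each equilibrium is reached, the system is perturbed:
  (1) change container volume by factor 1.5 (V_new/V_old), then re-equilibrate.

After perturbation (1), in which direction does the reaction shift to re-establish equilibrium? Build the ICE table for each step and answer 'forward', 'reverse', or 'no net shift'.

Direction: forward

Q₀ = 3.4027e-05 vs Keq = 0.01304 ⇒ Q<K, forward
Step 1:
                    X           L
  init         0.1396     0.01681
  Δ          -0.03174     0.09523
  eq           0.1079       0.112
  solve Keq expr → x = 0.03174; check Q = 0.01304
Then change container volume by factor 1.5 (V_new/V_old).
Step 2:
                    X           L
  init         0.0719     0.07469
  Δ         -0.006684     0.02005
  eq          0.06522     0.09474
  solve Keq expr → x = 0.006684; check Q = 0.01304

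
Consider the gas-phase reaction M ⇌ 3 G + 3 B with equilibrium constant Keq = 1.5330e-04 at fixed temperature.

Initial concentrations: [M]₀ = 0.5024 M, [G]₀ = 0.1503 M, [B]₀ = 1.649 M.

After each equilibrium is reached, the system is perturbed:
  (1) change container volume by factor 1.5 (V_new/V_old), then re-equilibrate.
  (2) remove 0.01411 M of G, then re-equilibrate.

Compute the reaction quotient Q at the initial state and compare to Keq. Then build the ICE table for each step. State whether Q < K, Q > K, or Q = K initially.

Q₀ = 0.0303; Q > K (proceeds reverse)

Q₀ = 0.0303 vs Keq = 1.5330e-04 ⇒ Q>K, reverse
Step 1:
                  M         G         B
  I          0.5024    0.1503     1.649
  C         0.04057   -0.1217   -0.1217
  E           0.543   0.02859     1.527
  solve Keq expr → x = -0.04057; check Q = 1.5330e-04
Then change container volume by factor 1.5 (V_new/V_old).
Step 2:
                  M         G         B
  I           0.362   0.01906     1.018
  C       -0.005856   0.01757   0.01757
  E          0.3561   0.03663     1.036
  solve Keq expr → x = 0.005856; check Q = 1.5330e-04
Then remove 0.01411 M of G.
Step 3:
                  M         G         B
  I          0.3561   0.02252     1.036
  C       -0.004495   0.01349   0.01349
  E          0.3516     0.036     1.049
  solve Keq expr → x = 0.004495; check Q = 1.5330e-04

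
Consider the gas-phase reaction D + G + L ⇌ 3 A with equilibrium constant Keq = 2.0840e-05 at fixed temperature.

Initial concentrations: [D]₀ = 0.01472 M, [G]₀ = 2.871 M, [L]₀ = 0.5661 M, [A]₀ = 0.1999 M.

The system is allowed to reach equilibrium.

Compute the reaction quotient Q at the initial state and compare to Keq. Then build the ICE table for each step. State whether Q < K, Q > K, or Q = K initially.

Q₀ = 0.3339 vs Keq = 2.0840e-05 ⇒ Q>K, reverse
Step 1:
                  D         G         L         A
  I         0.01472     2.871    0.5661    0.1999
  C         0.06186   0.06186   0.06186   -0.1856
  E         0.07658     2.933     0.628   0.01432
  solve Keq expr → x = -0.06186; check Q = 2.0840e-05

Q₀ = 0.3339; Q > K (proceeds reverse)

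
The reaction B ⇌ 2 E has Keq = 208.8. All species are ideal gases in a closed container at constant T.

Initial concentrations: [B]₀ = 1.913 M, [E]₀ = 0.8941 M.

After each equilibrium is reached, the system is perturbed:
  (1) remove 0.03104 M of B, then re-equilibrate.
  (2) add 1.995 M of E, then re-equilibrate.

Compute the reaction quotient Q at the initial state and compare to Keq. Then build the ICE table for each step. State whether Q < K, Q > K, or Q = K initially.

Q₀ = 0.4179; Q < K (proceeds forward)

Q₀ = 0.4179 vs Keq = 208.8 ⇒ Q<K, forward
Step 1:
                   B          E
  I            1.913     0.8941
  C           -1.815       3.63
  E          0.09802      4.524
  solve Keq expr → x = 1.815; check Q = 208.8
Then remove 0.03104 M of B.
Step 2:
                   B          E
  I          0.06698      4.524
  C          0.02858   -0.05716
  E          0.09556      4.467
  solve Keq expr → x = -0.02858; check Q = 208.8
Then add 1.995 M of E.
Step 3:
                   B          E
  I          0.09556      6.462
  C          0.09307    -0.1861
  E           0.1886      6.276
  solve Keq expr → x = -0.09307; check Q = 208.8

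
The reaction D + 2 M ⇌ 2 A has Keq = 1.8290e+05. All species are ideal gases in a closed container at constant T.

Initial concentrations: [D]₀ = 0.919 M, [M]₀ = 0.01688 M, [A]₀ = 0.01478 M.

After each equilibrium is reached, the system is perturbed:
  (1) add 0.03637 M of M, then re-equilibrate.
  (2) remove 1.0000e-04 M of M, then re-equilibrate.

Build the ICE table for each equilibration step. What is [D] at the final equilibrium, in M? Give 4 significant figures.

[D]_eq = 0.8925 M

Q₀ = 0.8342 vs Keq = 1.8290e+05 ⇒ Q<K, forward
Step 1:
                   D          M          A
  init         0.919    0.01688    0.01478
  Δ        -0.008401    -0.0168     0.0168
  eq          0.9106 7.7389e-05    0.03158
  solve Keq expr → x = 0.008401; check Q = 1.8290e+05
Then add 0.03637 M of M.
Step 2:
                   D          M          A
  init        0.9106    0.03645    0.03158
  Δ         -0.01814   -0.03628    0.03628
  eq          0.8925 1.6797e-04    0.06786
  solve Keq expr → x = 0.01814; check Q = 1.8290e+05
Then remove 1.0000e-04 M of M.
Step 3:
                   D          M          A
  init        0.8925 6.7968e-05    0.06786
  Δ       4.9874e-05 9.9748e-05 -9.9748e-05
  eq          0.8925 1.6772e-04    0.06776
  solve Keq expr → x = -4.9874e-05; check Q = 1.8290e+05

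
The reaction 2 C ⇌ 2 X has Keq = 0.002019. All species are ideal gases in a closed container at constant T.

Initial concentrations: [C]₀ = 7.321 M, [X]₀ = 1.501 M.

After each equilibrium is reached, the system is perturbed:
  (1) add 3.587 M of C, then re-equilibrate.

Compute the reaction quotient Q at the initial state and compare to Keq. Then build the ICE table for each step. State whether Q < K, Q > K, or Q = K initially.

Q₀ = 0.04204; Q > K (proceeds reverse)

Q₀ = 0.04204 vs Keq = 0.002019 ⇒ Q>K, reverse
Step 1:
                   C          X
  init         7.321      1.501
  Δ            1.122     -1.122
  eq           8.443     0.3794
  solve Keq expr → x = -0.5608; check Q = 0.002019
Then add 3.587 M of C.
Step 2:
                   C          X
  init         12.03     0.3794
  Δ          -0.1542     0.1542
  eq           11.88     0.5336
  solve Keq expr → x = 0.07712; check Q = 0.002019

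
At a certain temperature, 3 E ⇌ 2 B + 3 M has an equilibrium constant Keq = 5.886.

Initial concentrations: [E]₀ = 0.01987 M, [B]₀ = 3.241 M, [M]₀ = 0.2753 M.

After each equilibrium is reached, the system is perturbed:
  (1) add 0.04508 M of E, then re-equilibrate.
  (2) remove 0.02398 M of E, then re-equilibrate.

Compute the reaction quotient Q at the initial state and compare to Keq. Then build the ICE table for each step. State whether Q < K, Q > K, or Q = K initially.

Q₀ = 2.7937e+04; Q > K (proceeds reverse)

Q₀ = 2.7937e+04 vs Keq = 5.886 ⇒ Q>K, reverse
Step 1:
                  E         B         M
  I         0.01987     3.241    0.2753
  C          0.1405  -0.09366   -0.1405
  E          0.1604     3.147    0.1348
  solve Keq expr → x = -0.04683; check Q = 5.886
Then add 0.04508 M of E.
Step 2:
                  E         B         M
  I          0.2054     3.147    0.1348
  C        -0.02035   0.01356   0.02035
  E          0.1851     3.161    0.1552
  solve Keq expr → x = 0.006782; check Q = 5.886
Then remove 0.02398 M of E.
Step 3:
                  E         B         M
  I          0.1611     3.161    0.1552
  C         0.01082 -0.007211  -0.01082
  E          0.1719     3.154    0.1443
  solve Keq expr → x = -0.003605; check Q = 5.886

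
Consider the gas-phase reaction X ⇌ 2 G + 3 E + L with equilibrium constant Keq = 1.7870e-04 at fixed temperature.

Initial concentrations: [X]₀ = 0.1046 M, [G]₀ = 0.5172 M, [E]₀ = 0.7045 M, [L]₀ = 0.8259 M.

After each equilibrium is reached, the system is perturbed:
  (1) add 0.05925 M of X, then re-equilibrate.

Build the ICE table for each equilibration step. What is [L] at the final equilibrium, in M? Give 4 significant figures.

Q₀ = 0.7385 vs Keq = 1.7870e-04 ⇒ Q>K, reverse
Step 1:
                  X         G         E         L
  Initial    0.1046    0.5172    0.7045    0.8259
  Change     0.1838   -0.3676   -0.5514   -0.1838
  Equil      0.2884    0.1496    0.1531    0.6421
  solve Keq expr → x = -0.1838; check Q = 1.7870e-04
Then add 0.05925 M of X.
Step 2:
                  X         G         E         L
  Initial    0.3477    0.1496    0.1531    0.6421
  Change  -0.002113  0.004226   0.00634  0.002113
  Equil      0.3455    0.1538    0.1594    0.6442
  solve Keq expr → x = 0.002113; check Q = 1.7870e-04

[L]_eq = 0.6442 M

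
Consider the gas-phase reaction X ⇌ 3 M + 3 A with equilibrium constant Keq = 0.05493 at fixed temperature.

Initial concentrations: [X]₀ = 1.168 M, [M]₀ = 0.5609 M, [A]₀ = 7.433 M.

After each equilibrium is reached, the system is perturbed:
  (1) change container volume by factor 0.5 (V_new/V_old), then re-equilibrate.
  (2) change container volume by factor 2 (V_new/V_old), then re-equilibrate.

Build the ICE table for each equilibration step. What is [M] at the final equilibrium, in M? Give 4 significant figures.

[M]_eq = 0.06038 M

Q₀ = 62.04 vs Keq = 0.05493 ⇒ Q>K, reverse
Step 1:
                   X          M          A
  init         1.168     0.5609      7.433
  Δ           0.1668    -0.5005    -0.5005
  eq           1.335    0.06038      6.932
  solve Keq expr → x = -0.1668; check Q = 0.05493
Then change container volume by factor 0.5 (V_new/V_old).
Step 2:
                   X          M          A
  init          2.67     0.1208      13.86
  Δ          0.02745   -0.08236   -0.08236
  eq           2.697    0.03839      13.78
  solve Keq expr → x = -0.02745; check Q = 0.05493
Then change container volume by factor 2 (V_new/V_old).
Step 3:
                   X          M          A
  init         1.349     0.0192      6.891
  Δ         -0.01373    0.04118    0.04118
  eq           1.335    0.06038      6.932
  solve Keq expr → x = 0.01373; check Q = 0.05493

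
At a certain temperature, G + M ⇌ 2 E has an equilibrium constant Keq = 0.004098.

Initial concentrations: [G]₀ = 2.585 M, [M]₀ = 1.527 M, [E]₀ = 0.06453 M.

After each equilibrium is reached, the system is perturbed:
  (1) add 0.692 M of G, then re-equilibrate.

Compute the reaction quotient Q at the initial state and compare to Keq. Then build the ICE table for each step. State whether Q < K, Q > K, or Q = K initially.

Q₀ = 0.001055 vs Keq = 0.004098 ⇒ Q<K, forward
Step 1:
                    G           M           E
  init          2.585       1.527     0.06453
  Δ          -0.03032    -0.03032     0.06065
  eq            2.555       1.497      0.1252
  solve Keq expr → x = 0.03032; check Q = 0.004098
Then add 0.692 M of G.
Step 2:
                    G           M           E
  init          3.247       1.497      0.1252
  Δ         -0.007704   -0.007704     0.01541
  eq            3.239       1.489      0.1406
  solve Keq expr → x = 0.007704; check Q = 0.004098

Q₀ = 0.001055; Q < K (proceeds forward)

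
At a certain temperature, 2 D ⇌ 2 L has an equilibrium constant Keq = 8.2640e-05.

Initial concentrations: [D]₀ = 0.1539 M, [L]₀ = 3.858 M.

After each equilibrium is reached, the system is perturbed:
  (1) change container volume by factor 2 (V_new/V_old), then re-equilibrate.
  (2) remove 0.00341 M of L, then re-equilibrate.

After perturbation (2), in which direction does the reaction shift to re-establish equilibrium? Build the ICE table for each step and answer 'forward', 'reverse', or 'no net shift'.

Direction: forward

Q₀ = 628.4 vs Keq = 8.2640e-05 ⇒ Q>K, reverse
Step 1:
                    D           L
  I            0.1539       3.858
  C             3.822      -3.822
  E             3.976     0.03614
  solve Keq expr → x = -1.911; check Q = 8.2640e-05
Then change container volume by factor 2 (V_new/V_old).
Step 2:
                    D           L
  I             1.988     0.01807
  C                 0           0
  E             1.988     0.01807
  solve Keq expr → x = 0; check Q = 8.2640e-05
Then remove 0.00341 M of L.
Step 3:
                    D           L
  I             1.988     0.01466
  C         -0.003379    0.003379
  E             1.984     0.01804
  solve Keq expr → x = 0.00169; check Q = 8.2640e-05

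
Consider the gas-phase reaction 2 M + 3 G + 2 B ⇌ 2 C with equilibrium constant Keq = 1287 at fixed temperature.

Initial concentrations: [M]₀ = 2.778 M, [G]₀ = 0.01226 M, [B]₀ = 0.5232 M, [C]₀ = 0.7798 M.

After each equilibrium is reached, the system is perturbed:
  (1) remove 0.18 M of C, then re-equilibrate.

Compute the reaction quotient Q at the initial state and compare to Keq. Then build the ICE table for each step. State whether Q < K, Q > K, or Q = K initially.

Q₀ = 1.5621e+05; Q > K (proceeds reverse)

Q₀ = 1.5621e+05 vs Keq = 1287 ⇒ Q>K, reverse
Step 1:
                  M         G         B         C
  I           2.778   0.01226    0.5232    0.7798
  C         0.02958   0.04437   0.02958  -0.02958
  E           2.808   0.05663    0.5528    0.7502
  solve Keq expr → x = -0.01479; check Q = 1287
Then remove 0.18 M of C.
Step 2:
                  M         G         B         C
  I           2.808   0.05663    0.5528    0.5702
  C       -0.005827 -0.008741 -0.005827  0.005827
  E           2.802   0.04788    0.5469    0.5761
  solve Keq expr → x = 0.002914; check Q = 1287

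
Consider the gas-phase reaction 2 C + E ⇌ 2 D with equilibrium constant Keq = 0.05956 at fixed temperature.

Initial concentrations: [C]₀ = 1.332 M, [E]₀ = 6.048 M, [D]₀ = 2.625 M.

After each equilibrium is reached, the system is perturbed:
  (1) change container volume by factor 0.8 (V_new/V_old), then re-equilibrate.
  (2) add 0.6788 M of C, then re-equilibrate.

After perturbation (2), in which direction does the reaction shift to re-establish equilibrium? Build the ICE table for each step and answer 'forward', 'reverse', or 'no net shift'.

Q₀ = 0.6422 vs Keq = 0.05956 ⇒ Q>K, reverse
Step 1:
                    C           E           D
  Initial       1.332       6.048       2.625
  Change          1.1      0.5501        -1.1
  Equil         2.432       6.598       1.525
  solve Keq expr → x = -0.5501; check Q = 0.05956
Then change container volume by factor 0.8 (V_new/V_old).
Step 2:
                    C           E           D
  Initial        3.04       8.248       1.906
  Change      -0.1276    -0.06381      0.1276
  Equil         2.913       8.184       2.034
  solve Keq expr → x = 0.06381; check Q = 0.05956
Then add 0.6788 M of C.
Step 3:
                    C           E           D
  Initial       3.592       8.184       2.034
  Change      -0.2678     -0.1339      0.2678
  Equil         3.324        8.05       2.301
  solve Keq expr → x = 0.1339; check Q = 0.05956

Direction: forward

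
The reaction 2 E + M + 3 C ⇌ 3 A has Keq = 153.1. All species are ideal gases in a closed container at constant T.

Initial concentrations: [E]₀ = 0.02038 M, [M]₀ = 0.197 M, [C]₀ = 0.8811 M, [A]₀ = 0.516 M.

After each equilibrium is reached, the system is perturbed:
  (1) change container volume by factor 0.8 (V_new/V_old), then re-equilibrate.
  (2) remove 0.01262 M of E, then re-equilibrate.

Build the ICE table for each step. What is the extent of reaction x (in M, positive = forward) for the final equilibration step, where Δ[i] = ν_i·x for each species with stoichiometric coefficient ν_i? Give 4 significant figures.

x = -0.004567 M

Q₀ = 2455 vs Keq = 153.1 ⇒ Q>K, reverse
Step 1:
                   E          M          C          A
  init       0.02038      0.197     0.8811      0.516
  Δ          0.03876    0.01938    0.05813   -0.05813
  eq         0.05914     0.2164     0.9392     0.4579
  solve Keq expr → x = -0.01938; check Q = 153.1
Then change container volume by factor 0.8 (V_new/V_old).
Step 2:
                   E          M          C          A
  init       0.07392     0.2705      1.174     0.5723
  Δ         -0.01529  -0.007647   -0.02294    0.02294
  eq         0.05863     0.2628      1.151     0.5953
  solve Keq expr → x = 0.007647; check Q = 153.1
Then remove 0.01262 M of E.
Step 3:
                   E          M          C          A
  init       0.04601     0.2628      1.151     0.5953
  Δ         0.009135   0.004567     0.0137    -0.0137
  eq         0.05514     0.2674      1.165     0.5816
  solve Keq expr → x = -0.004567; check Q = 153.1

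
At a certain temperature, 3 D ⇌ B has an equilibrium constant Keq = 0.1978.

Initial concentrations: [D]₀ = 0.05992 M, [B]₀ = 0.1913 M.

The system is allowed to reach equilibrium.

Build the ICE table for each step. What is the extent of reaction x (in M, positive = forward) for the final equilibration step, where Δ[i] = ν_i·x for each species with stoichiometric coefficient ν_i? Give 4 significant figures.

x = -0.1601 M

Q₀ = 889.2 vs Keq = 0.1978 ⇒ Q>K, reverse
Step 1:
                  D         B
  Initial   0.05992    0.1913
  Change     0.4803   -0.1601
  Equil      0.5403   0.03119
  solve Keq expr → x = -0.1601; check Q = 0.1978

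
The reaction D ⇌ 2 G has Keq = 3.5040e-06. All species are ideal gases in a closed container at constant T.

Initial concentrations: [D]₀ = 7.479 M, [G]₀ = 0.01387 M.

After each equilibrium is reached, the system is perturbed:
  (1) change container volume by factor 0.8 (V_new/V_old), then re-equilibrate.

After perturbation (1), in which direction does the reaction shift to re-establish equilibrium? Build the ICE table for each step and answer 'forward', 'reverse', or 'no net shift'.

Direction: reverse

Q₀ = 2.5722e-05 vs Keq = 3.5040e-06 ⇒ Q>K, reverse
Step 1:
                  D         G
  init        7.479   0.01387
  Δ        0.004375 -0.008749
  eq          7.483  0.005121
  solve Keq expr → x = -0.004375; check Q = 3.5040e-06
Then change container volume by factor 0.8 (V_new/V_old).
Step 2:
                  D         G
  init        9.354  0.006401
  Δ       3.3783e-04 -6.7566e-04
  eq          9.355  0.005725
  solve Keq expr → x = -3.3783e-04; check Q = 3.5040e-06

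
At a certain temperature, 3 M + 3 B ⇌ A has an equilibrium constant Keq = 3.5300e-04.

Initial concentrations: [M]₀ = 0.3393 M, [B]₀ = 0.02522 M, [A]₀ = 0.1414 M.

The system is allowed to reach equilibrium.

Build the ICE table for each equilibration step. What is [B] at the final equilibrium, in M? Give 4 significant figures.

[B]_eq = 0.4494 M

Q₀ = 2.2566e+05 vs Keq = 3.5300e-04 ⇒ Q>K, reverse
Step 1:
                  M         B         A
  Initial    0.3393   0.02522    0.1414
  Change     0.4242    0.4242   -0.1414
  Equil      0.7635    0.4494 1.4255e-05
  solve Keq expr → x = -0.1414; check Q = 3.5300e-04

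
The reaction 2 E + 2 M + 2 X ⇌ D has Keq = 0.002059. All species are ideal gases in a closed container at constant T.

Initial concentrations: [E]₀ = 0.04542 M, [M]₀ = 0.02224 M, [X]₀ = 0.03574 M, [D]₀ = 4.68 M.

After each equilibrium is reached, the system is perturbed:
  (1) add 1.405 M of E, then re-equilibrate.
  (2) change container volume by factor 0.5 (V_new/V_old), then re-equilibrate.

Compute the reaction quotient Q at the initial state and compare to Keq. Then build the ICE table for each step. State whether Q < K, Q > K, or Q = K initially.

Q₀ = 3.5906e+09 vs Keq = 0.002059 ⇒ Q>K, reverse
Step 1:
                    E           M           X           D
  I           0.04542     0.02224     0.03574        4.68
  C             3.335       3.335       3.335      -1.667
  E              3.38       3.357       3.371       3.013
  solve Keq expr → x = -1.667; check Q = 0.002059
Then add 1.405 M of E.
Step 2:
                    E           M           X           D
  I             4.785       3.357       3.371       3.013
  C           -0.3744     -0.3744     -0.3744      0.1872
  E             4.411       2.983       2.996         3.2
  solve Keq expr → x = 0.1872; check Q = 0.002059
Then change container volume by factor 0.5 (V_new/V_old).
Step 3:
                    E           M           X           D
  I             8.822       5.966       5.993       6.399
  C            -2.786      -2.786      -2.786       1.393
  E             6.036       3.179       3.206       7.793
  solve Keq expr → x = 1.393; check Q = 0.002059

Q₀ = 3.5906e+09; Q > K (proceeds reverse)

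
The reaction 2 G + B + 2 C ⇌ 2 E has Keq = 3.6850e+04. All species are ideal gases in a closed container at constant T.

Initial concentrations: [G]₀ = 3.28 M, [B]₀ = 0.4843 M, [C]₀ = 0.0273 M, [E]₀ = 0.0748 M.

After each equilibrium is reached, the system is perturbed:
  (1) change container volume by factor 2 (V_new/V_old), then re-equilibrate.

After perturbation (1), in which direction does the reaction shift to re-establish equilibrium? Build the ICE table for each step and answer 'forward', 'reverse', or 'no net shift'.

Q₀ = 1.441 vs Keq = 3.6850e+04 ⇒ Q<K, forward
Step 1:
                    G           B           C           E
  init           3.28      0.4843      0.0273      0.0748
  Δ          -0.02706    -0.01353    -0.02706     0.02706
  eq            3.253      0.4708  2.3775e-04      0.1019
  solve Keq expr → x = 0.01353; check Q = 3.6850e+04
Then change container volume by factor 2 (V_new/V_old).
Step 2:
                    G           B           C           E
  init          1.626      0.2354  1.1887e-04     0.05093
  Δ        2.1581e-04  1.0790e-04  2.1581e-04 -2.1581e-04
  eq            1.627      0.2355  3.3468e-04     0.05072
  solve Keq expr → x = -1.0790e-04; check Q = 3.6850e+04

Direction: reverse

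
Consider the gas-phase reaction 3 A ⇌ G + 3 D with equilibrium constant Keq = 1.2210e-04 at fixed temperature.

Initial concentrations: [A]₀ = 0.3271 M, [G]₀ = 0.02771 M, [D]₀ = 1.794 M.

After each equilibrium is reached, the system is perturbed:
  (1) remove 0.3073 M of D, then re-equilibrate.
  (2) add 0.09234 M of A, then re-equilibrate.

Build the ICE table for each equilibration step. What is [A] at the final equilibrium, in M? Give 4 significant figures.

[A]_eq = 0.5026 M

Q₀ = 4.572 vs Keq = 1.2210e-04 ⇒ Q>K, reverse
Step 1:
                   A          G          D
  init        0.3271    0.02771      1.794
  Δ          0.08312   -0.02771   -0.08312
  eq          0.4102 1.6832e-06      1.711
  solve Keq expr → x = -0.02771; check Q = 1.2210e-04
Then remove 0.3073 M of D.
Step 2:
                   A          G          D
  init        0.4102 1.6832e-06      1.404
  Δ       -4.0954e-06 1.3651e-06 4.0954e-06
  eq          0.4102 3.0483e-06      1.404
  solve Keq expr → x = 1.3651e-06; check Q = 1.2210e-04
Then add 0.09234 M of A.
Step 3:
                   A          G          D
  init        0.5026 3.0483e-06      1.404
  Δ       -7.6689e-06 2.5563e-06 7.6689e-06
  eq          0.5026 5.6046e-06      1.404
  solve Keq expr → x = 2.5563e-06; check Q = 1.2210e-04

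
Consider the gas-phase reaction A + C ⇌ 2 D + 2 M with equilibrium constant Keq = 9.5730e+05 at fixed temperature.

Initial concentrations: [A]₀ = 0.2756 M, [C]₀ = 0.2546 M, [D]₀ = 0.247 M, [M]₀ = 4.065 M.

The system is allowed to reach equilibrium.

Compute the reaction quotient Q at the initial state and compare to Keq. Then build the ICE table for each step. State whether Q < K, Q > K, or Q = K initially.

Q₀ = 14.37; Q < K (proceeds forward)

Q₀ = 14.37 vs Keq = 9.5730e+05 ⇒ Q<K, forward
Step 1:
                   A          C          D          M
  Initial     0.2756     0.2546      0.247      4.065
  Change      -0.254     -0.254      0.508      0.508
  Equil      0.02158 5.7718e-04      0.755      4.573
  solve Keq expr → x = 0.254; check Q = 9.5730e+05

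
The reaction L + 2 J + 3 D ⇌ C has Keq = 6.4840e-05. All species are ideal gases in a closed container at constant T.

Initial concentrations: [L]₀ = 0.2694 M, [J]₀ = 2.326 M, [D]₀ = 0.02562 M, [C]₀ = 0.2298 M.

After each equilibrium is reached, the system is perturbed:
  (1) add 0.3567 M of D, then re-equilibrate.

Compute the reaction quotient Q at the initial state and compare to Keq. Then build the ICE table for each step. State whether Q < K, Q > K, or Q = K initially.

Q₀ = 9376; Q > K (proceeds reverse)

Q₀ = 9376 vs Keq = 6.4840e-05 ⇒ Q>K, reverse
Step 1:
                  L         J         D         C
  I          0.2694     2.326   0.02562    0.2298
  C          0.2297    0.4594    0.6891   -0.2297
  E          0.4991     2.785    0.7147 9.1679e-05
  solve Keq expr → x = -0.2297; check Q = 6.4840e-05
Then add 0.3567 M of D.
Step 2:
                  L         J         D         C
  I          0.4991     2.785     1.071 9.1679e-05
  C       -2.1637e-04 -4.3273e-04 -6.4910e-04 2.1637e-04
  E          0.4989     2.785     1.071 3.0805e-04
  solve Keq expr → x = 2.1637e-04; check Q = 6.4840e-05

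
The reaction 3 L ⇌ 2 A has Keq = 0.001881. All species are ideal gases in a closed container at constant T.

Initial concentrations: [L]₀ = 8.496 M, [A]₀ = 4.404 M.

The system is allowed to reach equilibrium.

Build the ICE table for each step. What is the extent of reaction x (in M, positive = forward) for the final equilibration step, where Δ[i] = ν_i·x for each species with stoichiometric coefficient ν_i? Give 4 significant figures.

x = -1.267 M

Q₀ = 0.03163 vs Keq = 0.001881 ⇒ Q>K, reverse
Step 1:
                   L          A
  init         8.496      4.404
  Δ            3.801     -2.534
  eq            12.3       1.87
  solve Keq expr → x = -1.267; check Q = 0.001881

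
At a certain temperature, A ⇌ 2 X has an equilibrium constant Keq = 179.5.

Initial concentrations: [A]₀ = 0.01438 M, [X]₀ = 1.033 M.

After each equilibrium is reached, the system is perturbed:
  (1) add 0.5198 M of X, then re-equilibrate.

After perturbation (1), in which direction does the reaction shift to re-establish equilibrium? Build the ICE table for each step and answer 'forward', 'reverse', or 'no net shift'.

Q₀ = 74.21 vs Keq = 179.5 ⇒ Q<K, forward
Step 1:
                   A          X
  I          0.01438      1.033
  C        -0.008244    0.01649
  E         0.006136      1.049
  solve Keq expr → x = 0.008244; check Q = 179.5
Then add 0.5198 M of X.
Step 2:
                   A          X
  I         0.006136      1.569
  C         0.007328   -0.01466
  E          0.01346      1.555
  solve Keq expr → x = -0.007328; check Q = 179.5

Direction: reverse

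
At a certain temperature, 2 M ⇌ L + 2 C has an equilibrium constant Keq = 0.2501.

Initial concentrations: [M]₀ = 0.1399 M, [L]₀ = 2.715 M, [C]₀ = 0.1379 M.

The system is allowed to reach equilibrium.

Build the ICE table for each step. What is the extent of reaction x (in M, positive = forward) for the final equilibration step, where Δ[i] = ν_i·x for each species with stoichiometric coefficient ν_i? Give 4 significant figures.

Q₀ = 2.638 vs Keq = 0.2501 ⇒ Q>K, reverse
Step 1:
                    M           L           C
  Initial      0.1399       2.715      0.1379
  Change      0.07288    -0.03644    -0.07288
  Equil        0.2128       2.679     0.06502
  solve Keq expr → x = -0.03644; check Q = 0.2501

x = -0.03644 M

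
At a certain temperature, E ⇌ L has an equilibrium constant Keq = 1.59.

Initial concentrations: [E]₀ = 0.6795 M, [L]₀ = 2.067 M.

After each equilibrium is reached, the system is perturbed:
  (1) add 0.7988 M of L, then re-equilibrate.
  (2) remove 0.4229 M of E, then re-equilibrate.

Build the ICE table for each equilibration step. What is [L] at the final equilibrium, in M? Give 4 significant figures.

Q₀ = 3.042 vs Keq = 1.59 ⇒ Q>K, reverse
Step 1:
                    E           L
  init         0.6795       2.067
  Δ            0.3809     -0.3809
  eq             1.06       1.686
  solve Keq expr → x = -0.3809; check Q = 1.59
Then add 0.7988 M of L.
Step 2:
                    E           L
  init           1.06       2.485
  Δ            0.3084     -0.3084
  eq            1.369       2.176
  solve Keq expr → x = -0.3084; check Q = 1.59
Then remove 0.4229 M of E.
Step 3:
                    E           L
  init         0.9459       2.176
  Δ            0.2596     -0.2596
  eq            1.206       1.917
  solve Keq expr → x = -0.2596; check Q = 1.59

[L]_eq = 1.917 M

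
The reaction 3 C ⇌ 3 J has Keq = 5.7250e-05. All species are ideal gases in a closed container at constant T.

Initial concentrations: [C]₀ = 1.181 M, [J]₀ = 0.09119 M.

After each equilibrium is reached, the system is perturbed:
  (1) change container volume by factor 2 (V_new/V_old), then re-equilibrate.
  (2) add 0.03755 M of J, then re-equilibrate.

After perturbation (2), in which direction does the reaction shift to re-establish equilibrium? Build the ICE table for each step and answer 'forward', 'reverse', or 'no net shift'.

Q₀ = 4.6035e-04 vs Keq = 5.7250e-05 ⇒ Q>K, reverse
Step 1:
                  C         J
  init        1.181   0.09119
  Δ         0.04398  -0.04398
  eq          1.225   0.04721
  solve Keq expr → x = -0.01466; check Q = 5.7250e-05
Then change container volume by factor 2 (V_new/V_old).
Step 2:
                  C         J
  init       0.6125   0.02361
  Δ               0         0
  eq         0.6125   0.02361
  solve Keq expr → x = 0; check Q = 5.7250e-05
Then add 0.03755 M of J.
Step 3:
                  C         J
  init       0.6125   0.06116
  Δ         0.03616  -0.03616
  eq         0.6486     0.025
  solve Keq expr → x = -0.01205; check Q = 5.7250e-05

Direction: reverse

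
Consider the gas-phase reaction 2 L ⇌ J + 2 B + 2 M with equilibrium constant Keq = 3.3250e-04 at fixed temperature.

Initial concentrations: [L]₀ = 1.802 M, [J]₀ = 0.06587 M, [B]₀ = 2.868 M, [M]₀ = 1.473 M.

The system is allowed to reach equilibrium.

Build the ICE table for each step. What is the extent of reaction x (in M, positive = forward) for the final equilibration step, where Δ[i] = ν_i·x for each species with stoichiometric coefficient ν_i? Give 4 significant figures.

Q₀ = 0.362 vs Keq = 3.3250e-04 ⇒ Q>K, reverse
Step 1:
                    L           J           B           M
  init          1.802     0.06587       2.868       1.473
  Δ            0.1316    -0.06578     -0.1316     -0.1316
  eq            1.934  9.2254e-05       2.736       1.341
  solve Keq expr → x = -0.06578; check Q = 3.3250e-04

x = -0.06578 M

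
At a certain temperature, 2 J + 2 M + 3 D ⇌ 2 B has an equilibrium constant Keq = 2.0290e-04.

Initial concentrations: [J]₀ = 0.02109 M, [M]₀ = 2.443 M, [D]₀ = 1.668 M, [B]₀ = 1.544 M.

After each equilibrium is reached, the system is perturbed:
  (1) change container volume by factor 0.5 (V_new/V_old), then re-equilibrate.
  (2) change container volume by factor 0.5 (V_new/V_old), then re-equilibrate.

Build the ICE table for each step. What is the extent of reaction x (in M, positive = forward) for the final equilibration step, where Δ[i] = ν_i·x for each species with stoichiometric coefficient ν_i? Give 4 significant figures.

x = 0.8147 M

Q₀ = 193.5 vs Keq = 2.0290e-04 ⇒ Q>K, reverse
Step 1:
                  J         M         D         B
  I         0.02109     2.443     1.668     1.544
  C           1.162     1.162     1.742    -1.162
  E           1.183     3.605      3.41    0.3824
  solve Keq expr → x = -0.5808; check Q = 2.0290e-04
Then change container volume by factor 0.5 (V_new/V_old).
Step 2:
                  J         M         D         B
  I           2.365     7.209     6.821    0.7649
  C         -0.9065   -0.9065     -1.36    0.9065
  E           1.459     6.303     5.461     1.671
  solve Keq expr → x = 0.4532; check Q = 2.0290e-04
Then change container volume by factor 0.5 (V_new/V_old).
Step 3:
                  J         M         D         B
  I           2.918     12.61     10.92     3.343
  C          -1.629    -1.629    -2.444     1.629
  E           1.288     10.98     8.478     4.972
  solve Keq expr → x = 0.8147; check Q = 2.0290e-04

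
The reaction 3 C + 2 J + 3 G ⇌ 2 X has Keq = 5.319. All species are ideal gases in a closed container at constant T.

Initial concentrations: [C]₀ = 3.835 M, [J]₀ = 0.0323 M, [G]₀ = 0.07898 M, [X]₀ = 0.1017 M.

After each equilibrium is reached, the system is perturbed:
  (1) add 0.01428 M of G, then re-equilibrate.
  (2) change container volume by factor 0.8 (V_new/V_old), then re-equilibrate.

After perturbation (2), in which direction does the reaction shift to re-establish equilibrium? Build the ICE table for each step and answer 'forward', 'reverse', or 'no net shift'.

Direction: forward

Q₀ = 356.8 vs Keq = 5.319 ⇒ Q>K, reverse
Step 1:
                  C         J         G         X
  Initial     3.835    0.0323   0.07898    0.1017
  Change    0.05765   0.03843   0.05765  -0.03843
  Equil       3.893   0.07073    0.1366   0.06327
  solve Keq expr → x = -0.01922; check Q = 5.319
Then add 0.01428 M of G.
Step 2:
                  C         J         G         X
  Initial     3.893   0.07073    0.1509   0.06327
  Change  -0.004903 -0.003268 -0.004903  0.003268
  Equil       3.888   0.06746     0.146   0.06654
  solve Keq expr → x = 0.001634; check Q = 5.319
Then change container volume by factor 0.8 (V_new/V_old).
Step 3:
                  C         J         G         X
  Initial      4.86   0.08433    0.1825   0.08317
  Change   -0.02643  -0.01762  -0.02643   0.01762
  Equil       4.833   0.06671    0.1561    0.1008
  solve Keq expr → x = 0.008811; check Q = 5.319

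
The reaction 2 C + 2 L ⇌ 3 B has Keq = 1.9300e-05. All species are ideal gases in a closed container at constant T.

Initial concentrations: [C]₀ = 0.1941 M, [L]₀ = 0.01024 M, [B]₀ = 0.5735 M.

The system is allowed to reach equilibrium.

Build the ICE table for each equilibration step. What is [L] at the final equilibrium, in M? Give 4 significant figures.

[L]_eq = 0.3861 M

Q₀ = 4.7747e+04 vs Keq = 1.9300e-05 ⇒ Q>K, reverse
Step 1:
                  C         L         B
  init       0.1941   0.01024    0.5735
  Δ          0.3758    0.3758   -0.5637
  eq         0.5699    0.3861  0.009776
  solve Keq expr → x = -0.1879; check Q = 1.9300e-05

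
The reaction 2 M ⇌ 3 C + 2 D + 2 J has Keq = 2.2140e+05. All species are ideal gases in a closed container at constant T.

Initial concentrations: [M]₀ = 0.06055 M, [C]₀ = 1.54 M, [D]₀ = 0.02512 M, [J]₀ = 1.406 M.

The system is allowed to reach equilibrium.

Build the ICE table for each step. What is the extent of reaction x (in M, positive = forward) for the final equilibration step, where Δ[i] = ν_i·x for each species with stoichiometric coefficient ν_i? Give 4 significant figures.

Q₀ = 1.243 vs Keq = 2.2140e+05 ⇒ Q<K, forward
Step 1:
                  M         C         D         J
  init      0.06055      1.54   0.02512     1.406
  Δ           -0.06      0.09      0.06      0.06
  eq      5.5188e-04      1.63   0.08512     1.466
  solve Keq expr → x = 0.03; check Q = 2.2140e+05

x = 0.03 M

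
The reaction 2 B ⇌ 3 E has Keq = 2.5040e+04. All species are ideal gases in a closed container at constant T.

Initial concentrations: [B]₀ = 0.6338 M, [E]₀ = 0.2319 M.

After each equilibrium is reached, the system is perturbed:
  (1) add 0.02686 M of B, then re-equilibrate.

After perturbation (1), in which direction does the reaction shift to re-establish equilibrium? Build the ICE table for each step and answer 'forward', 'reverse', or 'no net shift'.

Q₀ = 0.03105 vs Keq = 2.5040e+04 ⇒ Q<K, forward
Step 1:
                    B           E
  Initial      0.6338      0.2319
  Change      -0.6258      0.9387
  Equil      0.008004       1.171
  solve Keq expr → x = 0.3129; check Q = 2.5040e+04
Then add 0.02686 M of B.
Step 2:
                    B           E
  Initial     0.03486       1.171
  Change     -0.02645     0.03967
  Equil      0.008414        1.21
  solve Keq expr → x = 0.01322; check Q = 2.5040e+04

Direction: forward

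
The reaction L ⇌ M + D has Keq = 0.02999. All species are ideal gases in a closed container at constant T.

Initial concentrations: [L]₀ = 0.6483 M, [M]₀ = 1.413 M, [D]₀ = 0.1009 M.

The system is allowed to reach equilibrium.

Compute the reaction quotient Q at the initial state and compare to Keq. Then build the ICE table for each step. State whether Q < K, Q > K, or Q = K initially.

Q₀ = 0.2199 vs Keq = 0.02999 ⇒ Q>K, reverse
Step 1:
                    L           M           D
  Initial      0.6483       1.413      0.1009
  Change      0.08436    -0.08436    -0.08436
  Equil        0.7327       1.329     0.01654
  solve Keq expr → x = -0.08436; check Q = 0.02999

Q₀ = 0.2199; Q > K (proceeds reverse)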